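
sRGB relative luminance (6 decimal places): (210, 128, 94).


Linearize each channel (sRGB transfer function): c = v/255; c_lin = c/12.92 if c ≤ 0.04045, else ((c+0.055)/1.055)^2.4
  R: 210/255 ≈ 0.823529 > 0.04045 → ((0.823529+0.055)/1.055)^2.4 ≈ 0.644480
  G: 128/255 ≈ 0.501961 > 0.04045 → ((0.501961+0.055)/1.055)^2.4 ≈ 0.215861
  B: 94/255 ≈ 0.368627 > 0.04045 → ((0.368627+0.055)/1.055)^2.4 ≈ 0.111932
R_lin = 0.644480, G_lin = 0.215861, B_lin = 0.111932
L = 0.2126×R + 0.7152×G + 0.0722×B
L = 0.2126×0.644480 + 0.7152×0.215861 + 0.0722×0.111932
L ≈ 0.299481


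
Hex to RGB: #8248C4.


82 → 130 (R)
48 → 72 (G)
C4 → 196 (B)
= RGB(130, 72, 196)


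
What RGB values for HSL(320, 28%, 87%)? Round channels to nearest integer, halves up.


H=320°, S=0.28, L=0.87
C = (1-|2L-1|)×S = (1-|0.74|)×0.28 = 0.0728
H' = H/60 = 320/60 ≈ 5.3333; X = C×(1-|H' mod 2 - 1|) ≈ 0.0485
m = L - C/2 = 0.87 - 0.0364 = 0.8336
Sector ⌊H'⌋ = 5 → (R',G',B') = (0.0728, 0.0, ≈0.0485)
RGB = ((R'+m)×255, (G'+m)×255, (B'+m)×255) = (231.132, 212.568, 224.944)
Round half up → RGB(231, 213, 225)


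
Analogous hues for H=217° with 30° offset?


Base hue: 217°
Left analog: (217 - 30) mod 360 = 187°
Right analog: (217 + 30) mod 360 = 247°
Analogous hues = 187° and 247°


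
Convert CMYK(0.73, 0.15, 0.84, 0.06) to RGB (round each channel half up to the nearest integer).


R = 255 × (1-C) × (1-K) = 255 × 0.27 × 0.94 = 64.719 → 65
G = 255 × (1-M) × (1-K) = 255 × 0.85 × 0.94 = 203.745 → 204
B = 255 × (1-Y) × (1-K) = 255 × 0.16 × 0.94 = 38.352 → 38
= RGB(65, 204, 38)


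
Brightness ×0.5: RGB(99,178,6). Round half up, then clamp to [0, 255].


Multiply each channel by 0.5, round half up, clamp to [0, 255]
R: 99×0.5 = 49.5 → round → 50
G: 178×0.5 = 89
B: 6×0.5 = 3
= RGB(50, 89, 3)


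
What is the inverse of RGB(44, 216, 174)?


Invert: (255-R, 255-G, 255-B)
R: 255-44 = 211
G: 255-216 = 39
B: 255-174 = 81
= RGB(211, 39, 81)


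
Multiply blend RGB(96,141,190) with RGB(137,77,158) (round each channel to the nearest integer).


Multiply: C = A×B/255, rounded to nearest integer
R: 96×137/255 = 13152/255 ≈ 51.576 → 52
G: 141×77/255 = 10857/255 ≈ 42.576 → 43
B: 190×158/255 = 30020/255 ≈ 117.725 → 118
= RGB(52, 43, 118)


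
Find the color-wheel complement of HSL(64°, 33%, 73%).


Complement = opposite side of color wheel = hue + 180°
H' = (64 + 180) mod 360 = 244°
S and L unchanged.
= HSL(244°, 33%, 73%)


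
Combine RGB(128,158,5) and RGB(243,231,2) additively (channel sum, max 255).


Additive: each channel = min(255, C₁+C₂)
R: 128+243 = 371 → 255
G: 158+231 = 389 → 255
B: 5+2 = 7 → 7
= RGB(255, 255, 7)


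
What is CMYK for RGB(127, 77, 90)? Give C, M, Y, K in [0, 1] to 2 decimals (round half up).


R'=127/255≈0.4980, G'=77/255≈0.3020, B'=90/255≈0.3529
K = 1 - max(R',G',B') = 1 - 127/255 = 128/255 = 0.50196… → 0.50
(1-R'-K)/(1-K) simplifies to (max-R)/max with max = 127:
C = (127-127)/127 = 0/127 = 0 → 0.00
M = (127-77)/127 = 50/127 = 0.39370… → 0.39
Y = (127-90)/127 = 37/127 = 0.29133… → 0.29
= CMYK(0.00, 0.39, 0.29, 0.50)


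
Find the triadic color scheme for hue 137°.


Triadic: equally spaced at 120° intervals
H1 = 137°
H2 = (137 + 120) mod 360 = 257°
H3 = (137 + 240) mod 360 = 17°
Triadic = 137°, 257°, 17°


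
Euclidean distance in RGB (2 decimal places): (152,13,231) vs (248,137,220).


d = √[(R₁-R₂)² + (G₁-G₂)² + (B₁-B₂)²]
d = √[(152-248)² + (13-137)² + (231-220)²]
d = √[9216 + 15376 + 121]
d = √24713
d ≈ 157.20


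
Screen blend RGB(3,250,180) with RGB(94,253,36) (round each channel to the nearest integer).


Screen: C = 255 - (255-A)×(255-B)/255, rounded to nearest integer
R: 255 - (255-3)×(255-94)/255 = 255 - 40572/255 ≈ 255 - 159.106 = 95.894 → 96
G: 255 - (255-250)×(255-253)/255 = 255 - 10/255 ≈ 255 - 0.039 = 254.961 → 255
B: 255 - (255-180)×(255-36)/255 = 255 - 16425/255 ≈ 255 - 64.412 = 190.588 → 191
= RGB(96, 255, 191)


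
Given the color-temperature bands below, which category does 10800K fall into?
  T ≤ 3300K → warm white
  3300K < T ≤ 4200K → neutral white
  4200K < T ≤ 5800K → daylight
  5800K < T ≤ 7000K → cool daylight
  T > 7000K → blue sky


Temperature: 10800K
10800K > 7000K → blue sky
Classification: blue sky


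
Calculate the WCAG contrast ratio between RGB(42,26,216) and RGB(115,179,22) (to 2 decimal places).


Linearize each sRGB channel c=v/255: c/12.92 if c ≤ 0.04045 else ((c+0.055)/1.055)^2.4
L = 0.2126×R_lin + 0.7152×G_lin + 0.0722×B_lin
Color 1 (42,26,216):
  R=42: 42/255≈0.1647 > 0.04045 → ((0.1647+0.055)/1.055)^2.4 ≈ 0.02315
  G=26: 26/255≈0.1020 > 0.04045 → ((0.1020+0.055)/1.055)^2.4 ≈ 0.01033
  B=216: 216/255≈0.8471 > 0.04045 → ((0.8471+0.055)/1.055)^2.4 ≈ 0.68669
  L1 = 0.2126×0.02315 + 0.7152×0.01033 + 0.0722×0.68669 ≈ 0.06189
Color 2 (115,179,22):
  R=115: 115/255≈0.4510 > 0.04045 → ((0.4510+0.055)/1.055)^2.4 ≈ 0.17144
  G=179: 179/255≈0.7020 > 0.04045 → ((0.7020+0.055)/1.055)^2.4 ≈ 0.45079
  B=22: 22/255≈0.0863 > 0.04045 → ((0.0863+0.055)/1.055)^2.4 ≈ 0.00802
  L2 = 0.2126×0.17144 + 0.7152×0.45079 + 0.0722×0.00802 ≈ 0.35943
Lighter = 0.35943, Darker = 0.06189
Ratio = (L_lighter + 0.05) / (L_darker + 0.05)
Ratio = (0.35943 + 0.05) / (0.06189 + 0.05) = 0.40943 / 0.11189 ≈ 3.6592
Ratio ≈ 3.66:1


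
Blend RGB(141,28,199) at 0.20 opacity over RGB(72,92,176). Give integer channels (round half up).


C = α×F + (1-α)×B, with 1-α = 0.80
R: 0.20×141 + 0.80×72 = 28.20 + 57.60 = 85.80 → 86
G: 0.20×28 + 0.80×92 = 5.60 + 73.60 = 79.20 → 79
B: 0.20×199 + 0.80×176 = 39.80 + 140.80 = 180.60 → 181
= RGB(86, 79, 181)


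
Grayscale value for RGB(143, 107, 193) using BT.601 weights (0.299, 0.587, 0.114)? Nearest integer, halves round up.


Gray = 0.299×R + 0.587×G + 0.114×B
Gray = 0.299×143 + 0.587×107 + 0.114×193
Gray = 42.757 + 62.809 + 22.002
Gray = 127.568 → round half up → 128
Gray = 128


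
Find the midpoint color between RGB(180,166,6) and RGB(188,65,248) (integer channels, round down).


Midpoint: each channel = ⌊(C₁+C₂)/2⌋
R: ⌊(180+188)/2⌋ = 184
G: ⌊(166+65)/2⌋ = 115
B: ⌊(6+248)/2⌋ = 127
= RGB(184, 115, 127)


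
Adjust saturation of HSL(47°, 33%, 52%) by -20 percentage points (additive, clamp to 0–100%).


Original S = 33%
Adjustment = -20 percentage points
New S = 33 + (-20) = 13
Clamp to [0, 100] → 13
= HSL(47°, 13%, 52%)


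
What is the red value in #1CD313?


Color: #1CD313
R = 1C = 28
G = D3 = 211
B = 13 = 19
Red = 28


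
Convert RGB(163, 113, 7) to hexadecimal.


R = 163 → A3 (hex)
G = 113 → 71 (hex)
B = 7 → 07 (hex)
Hex = #A37107


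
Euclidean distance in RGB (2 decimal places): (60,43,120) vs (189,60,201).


d = √[(R₁-R₂)² + (G₁-G₂)² + (B₁-B₂)²]
d = √[(60-189)² + (43-60)² + (120-201)²]
d = √[16641 + 289 + 6561]
d = √23491
d ≈ 153.27


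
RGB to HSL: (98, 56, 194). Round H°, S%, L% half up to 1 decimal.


Normalize: R'=98/255≈0.3843, G'=56/255≈0.2196, B'=194/255≈0.7608
Max=194/255, Min=56/255, Δ=Max-Min=138/255
L = (Max+Min)/2 = (194+56)/510 = 250/510 = 0.49019… → L = 49.0%
L ≤ 0.5 → S = Δ/(Max+Min) = 138/(194+56) = 138/250 = 0.552 → S = 55.2%
(the 1/255 factors cancel in S and H, so raw channel differences can be used)
Max is B' → H = 60 × ((R-G)/Δ + 4) = 60 × ((98-56)/138 + 4)
  42/138 + 4 = 0.3043… + 4 = 4.3043…
  H = 60 × 4.3043… = 258.260…° → H = 258.3°
= HSL(258.3°, 55.2%, 49.0%)


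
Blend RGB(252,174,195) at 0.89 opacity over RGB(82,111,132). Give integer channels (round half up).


C = α×F + (1-α)×B, with 1-α = 0.11
R: 0.89×252 + 0.11×82 = 224.28 + 9.02 = 233.30 → 233
G: 0.89×174 + 0.11×111 = 154.86 + 12.21 = 167.07 → 167
B: 0.89×195 + 0.11×132 = 173.55 + 14.52 = 188.07 → 188
= RGB(233, 167, 188)


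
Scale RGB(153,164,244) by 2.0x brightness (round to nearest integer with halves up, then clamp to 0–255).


Multiply each channel by 2.0, round half up, clamp to [0, 255]
R: 153×2.0 = 306 → clamp → 255
G: 164×2.0 = 328 → clamp → 255
B: 244×2.0 = 488 → clamp → 255
= RGB(255, 255, 255)


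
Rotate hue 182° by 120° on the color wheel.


New hue = (H + rotation) mod 360
New hue = (182 + 120) mod 360
= 302 mod 360
= 302°


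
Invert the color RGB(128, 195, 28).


Invert: (255-R, 255-G, 255-B)
R: 255-128 = 127
G: 255-195 = 60
B: 255-28 = 227
= RGB(127, 60, 227)


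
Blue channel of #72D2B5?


Color: #72D2B5
R = 72 = 114
G = D2 = 210
B = B5 = 181
Blue = 181


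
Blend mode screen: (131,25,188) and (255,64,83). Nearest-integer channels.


Screen: C = 255 - (255-A)×(255-B)/255, rounded to nearest integer
R: 255 - (255-131)×(255-255)/255 = 255 - 0/255 ≈ 255 - 0.000 = 255.000 → 255
G: 255 - (255-25)×(255-64)/255 = 255 - 43930/255 ≈ 255 - 172.275 = 82.725 → 83
B: 255 - (255-188)×(255-83)/255 = 255 - 11524/255 ≈ 255 - 45.192 = 209.808 → 210
= RGB(255, 83, 210)


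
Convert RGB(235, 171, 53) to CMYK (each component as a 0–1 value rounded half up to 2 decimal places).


R'=235/255≈0.9216, G'=171/255≈0.6706, B'=53/255≈0.2078
K = 1 - max(R',G',B') = 1 - 235/255 = 20/255 = 0.07843… → 0.08
(1-R'-K)/(1-K) simplifies to (max-R)/max with max = 235:
C = (235-235)/235 = 0/235 = 0 → 0.00
M = (235-171)/235 = 64/235 = 0.27234… → 0.27
Y = (235-53)/235 = 182/235 = 0.77446… → 0.77
= CMYK(0.00, 0.27, 0.77, 0.08)


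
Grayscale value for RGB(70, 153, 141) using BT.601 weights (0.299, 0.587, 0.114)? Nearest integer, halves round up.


Gray = 0.299×R + 0.587×G + 0.114×B
Gray = 0.299×70 + 0.587×153 + 0.114×141
Gray = 20.930 + 89.811 + 16.074
Gray = 126.815 → round half up → 127
Gray = 127


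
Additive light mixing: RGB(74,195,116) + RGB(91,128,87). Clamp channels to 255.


Additive: each channel = min(255, C₁+C₂)
R: 74+91 = 165 → 165
G: 195+128 = 323 → 255
B: 116+87 = 203 → 203
= RGB(165, 255, 203)


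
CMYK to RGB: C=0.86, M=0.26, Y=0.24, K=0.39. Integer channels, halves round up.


R = 255 × (1-C) × (1-K) = 255 × 0.14 × 0.61 = 21.777 → 22
G = 255 × (1-M) × (1-K) = 255 × 0.74 × 0.61 = 115.107 → 115
B = 255 × (1-Y) × (1-K) = 255 × 0.76 × 0.61 = 118.218 → 118
= RGB(22, 115, 118)


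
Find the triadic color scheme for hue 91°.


Triadic: equally spaced at 120° intervals
H1 = 91°
H2 = (91 + 120) mod 360 = 211°
H3 = (91 + 240) mod 360 = 331°
Triadic = 91°, 211°, 331°


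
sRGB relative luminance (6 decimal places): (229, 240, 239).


Linearize each channel (sRGB transfer function): c = v/255; c_lin = c/12.92 if c ≤ 0.04045, else ((c+0.055)/1.055)^2.4
  R: 229/255 ≈ 0.898039 > 0.04045 → ((0.898039+0.055)/1.055)^2.4 ≈ 0.783538
  G: 240/255 ≈ 0.941176 > 0.04045 → ((0.941176+0.055)/1.055)^2.4 ≈ 0.871367
  B: 239/255 ≈ 0.937255 > 0.04045 → ((0.937255+0.055)/1.055)^2.4 ≈ 0.863157
R_lin = 0.783538, G_lin = 0.871367, B_lin = 0.863157
L = 0.2126×R + 0.7152×G + 0.0722×B
L = 0.2126×0.783538 + 0.7152×0.871367 + 0.0722×0.863157
L ≈ 0.852102


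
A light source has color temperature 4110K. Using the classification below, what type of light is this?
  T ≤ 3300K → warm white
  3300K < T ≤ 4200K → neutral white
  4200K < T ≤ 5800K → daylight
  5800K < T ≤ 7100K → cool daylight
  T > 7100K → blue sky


Temperature: 4110K
3300K < 4110K ≤ 4200K → neutral white
Classification: neutral white


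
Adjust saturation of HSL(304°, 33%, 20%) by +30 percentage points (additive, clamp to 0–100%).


Original S = 33%
Adjustment = +30 percentage points
New S = 33 + (30) = 63
Clamp to [0, 100] → 63
= HSL(304°, 63%, 20%)


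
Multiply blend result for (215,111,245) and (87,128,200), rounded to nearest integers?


Multiply: C = A×B/255, rounded to nearest integer
R: 215×87/255 = 18705/255 ≈ 73.353 → 73
G: 111×128/255 = 14208/255 ≈ 55.718 → 56
B: 245×200/255 = 49000/255 ≈ 192.157 → 192
= RGB(73, 56, 192)


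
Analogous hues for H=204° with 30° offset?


Base hue: 204°
Left analog: (204 - 30) mod 360 = 174°
Right analog: (204 + 30) mod 360 = 234°
Analogous hues = 174° and 234°


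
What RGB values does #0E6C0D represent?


0E → 14 (R)
6C → 108 (G)
0D → 13 (B)
= RGB(14, 108, 13)


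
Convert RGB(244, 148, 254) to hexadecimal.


R = 244 → F4 (hex)
G = 148 → 94 (hex)
B = 254 → FE (hex)
Hex = #F494FE


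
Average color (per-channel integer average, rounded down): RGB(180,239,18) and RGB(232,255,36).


Midpoint: each channel = ⌊(C₁+C₂)/2⌋
R: ⌊(180+232)/2⌋ = 206
G: ⌊(239+255)/2⌋ = 247
B: ⌊(18+36)/2⌋ = 27
= RGB(206, 247, 27)


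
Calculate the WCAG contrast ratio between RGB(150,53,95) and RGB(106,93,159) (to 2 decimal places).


Linearize each sRGB channel c=v/255: c/12.92 if c ≤ 0.04045 else ((c+0.055)/1.055)^2.4
L = 0.2126×R_lin + 0.7152×G_lin + 0.0722×B_lin
Color 1 (150,53,95):
  R=150: 150/255≈0.5882 > 0.04045 → ((0.5882+0.055)/1.055)^2.4 ≈ 0.30499
  G=53: 53/255≈0.2078 > 0.04045 → ((0.2078+0.055)/1.055)^2.4 ≈ 0.03560
  B=95: 95/255≈0.3725 > 0.04045 → ((0.3725+0.055)/1.055)^2.4 ≈ 0.11444
  L1 = 0.2126×0.30499 + 0.7152×0.03560 + 0.0722×0.11444 ≈ 0.09856
Color 2 (106,93,159):
  R=106: 106/255≈0.4157 > 0.04045 → ((0.4157+0.055)/1.055)^2.4 ≈ 0.14413
  G=93: 93/255≈0.3647 > 0.04045 → ((0.3647+0.055)/1.055)^2.4 ≈ 0.10946
  B=159: 159/255≈0.6235 > 0.04045 → ((0.6235+0.055)/1.055)^2.4 ≈ 0.34670
  L2 = 0.2126×0.14413 + 0.7152×0.10946 + 0.0722×0.34670 ≈ 0.13396
Lighter = 0.13396, Darker = 0.09856
Ratio = (L_lighter + 0.05) / (L_darker + 0.05)
Ratio = (0.13396 + 0.05) / (0.09856 + 0.05) = 0.18396 / 0.14856 ≈ 1.2383
Ratio ≈ 1.24:1


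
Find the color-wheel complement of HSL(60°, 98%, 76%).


Complement = opposite side of color wheel = hue + 180°
H' = (60 + 180) mod 360 = 240°
S and L unchanged.
= HSL(240°, 98%, 76%)


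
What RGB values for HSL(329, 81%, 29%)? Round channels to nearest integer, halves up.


H=329°, S=0.81, L=0.29
C = (1-|2L-1|)×S = (1-|-0.42|)×0.81 = 0.4698
H' = H/60 = 329/60 ≈ 5.4833; X = C×(1-|H' mod 2 - 1|) = 0.24273
m = L - C/2 = 0.29 - 0.2349 = 0.0551
Sector ⌊H'⌋ = 5 → (R',G',B') = (0.4698, 0.0, 0.24273)
RGB = ((R'+m)×255, (G'+m)×255, (B'+m)×255) = (133.8495, 14.0505, 75.94665)
Round half up → RGB(134, 14, 76)


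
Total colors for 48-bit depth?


Colors = 2^bits = 2^48
= 281,474,976,710,656 colors


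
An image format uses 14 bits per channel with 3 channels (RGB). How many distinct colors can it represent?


Total bits = 14 bits/channel × 3 channels = 42 bits
Distinct colors = 2^42
= 4,398,046,511,104 colors


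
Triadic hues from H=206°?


Triadic: equally spaced at 120° intervals
H1 = 206°
H2 = (206 + 120) mod 360 = 326°
H3 = (206 + 240) mod 360 = 86°
Triadic = 206°, 326°, 86°


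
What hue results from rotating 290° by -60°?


New hue = (H + rotation) mod 360
New hue = (290 -60) mod 360
= 230 mod 360
= 230°


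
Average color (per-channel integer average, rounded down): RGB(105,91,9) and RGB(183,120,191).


Midpoint: each channel = ⌊(C₁+C₂)/2⌋
R: ⌊(105+183)/2⌋ = 144
G: ⌊(91+120)/2⌋ = 105
B: ⌊(9+191)/2⌋ = 100
= RGB(144, 105, 100)


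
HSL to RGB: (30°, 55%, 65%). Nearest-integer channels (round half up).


H=30°, S=0.55, L=0.65
C = (1-|2L-1|)×S = (1-|0.30|)×0.55 = 0.385
H' = H/60 = 30/60 ≈ 0.5000; X = C×(1-|H' mod 2 - 1|) = 0.1925
m = L - C/2 = 0.65 - 0.1925 = 0.4575
Sector ⌊H'⌋ = 0 → (R',G',B') = (0.385, 0.1925, 0.0)
RGB = ((R'+m)×255, (G'+m)×255, (B'+m)×255) = (214.8375, 165.75, 116.6625)
Round half up → RGB(215, 166, 117)


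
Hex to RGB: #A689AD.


A6 → 166 (R)
89 → 137 (G)
AD → 173 (B)
= RGB(166, 137, 173)


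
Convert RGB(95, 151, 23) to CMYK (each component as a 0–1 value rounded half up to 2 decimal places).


R'=95/255≈0.3725, G'=151/255≈0.5922, B'=23/255≈0.0902
K = 1 - max(R',G',B') = 1 - 151/255 = 104/255 = 0.40784… → 0.41
(1-R'-K)/(1-K) simplifies to (max-R)/max with max = 151:
C = (151-95)/151 = 56/151 = 0.37086… → 0.37
M = (151-151)/151 = 0/151 = 0 → 0.00
Y = (151-23)/151 = 128/151 = 0.84768… → 0.85
= CMYK(0.37, 0.00, 0.85, 0.41)


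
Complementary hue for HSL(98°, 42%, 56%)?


Complement = opposite side of color wheel = hue + 180°
H' = (98 + 180) mod 360 = 278°
S and L unchanged.
= HSL(278°, 42%, 56%)


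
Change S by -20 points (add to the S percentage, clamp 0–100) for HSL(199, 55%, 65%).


Original S = 55%
Adjustment = -20 percentage points
New S = 55 + (-20) = 35
Clamp to [0, 100] → 35
= HSL(199°, 35%, 65%)


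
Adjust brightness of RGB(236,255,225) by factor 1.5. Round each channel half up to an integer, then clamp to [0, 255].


Multiply each channel by 1.5, round half up, clamp to [0, 255]
R: 236×1.5 = 354 → clamp → 255
G: 255×1.5 = 382.5 → round → 383 → clamp → 255
B: 225×1.5 = 337.5 → round → 338 → clamp → 255
= RGB(255, 255, 255)


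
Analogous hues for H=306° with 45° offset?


Base hue: 306°
Left analog: (306 - 45) mod 360 = 261°
Right analog: (306 + 45) mod 360 = 351°
Analogous hues = 261° and 351°


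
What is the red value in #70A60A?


Color: #70A60A
R = 70 = 112
G = A6 = 166
B = 0A = 10
Red = 112


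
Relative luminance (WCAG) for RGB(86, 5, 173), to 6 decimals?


Linearize each channel (sRGB transfer function): c = v/255; c_lin = c/12.92 if c ≤ 0.04045, else ((c+0.055)/1.055)^2.4
  R: 86/255 ≈ 0.337255 > 0.04045 → ((0.337255+0.055)/1.055)^2.4 ≈ 0.093059
  G: 5/255 ≈ 0.019608 ≤ 0.04045 → 0.019608/12.92 ≈ 0.001518
  B: 173/255 ≈ 0.678431 > 0.04045 → ((0.678431+0.055)/1.055)^2.4 ≈ 0.417885
R_lin = 0.093059, G_lin = 0.001518, B_lin = 0.417885
L = 0.2126×R + 0.7152×G + 0.0722×B
L = 0.2126×0.093059 + 0.7152×0.001518 + 0.0722×0.417885
L ≈ 0.051041


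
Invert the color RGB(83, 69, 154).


Invert: (255-R, 255-G, 255-B)
R: 255-83 = 172
G: 255-69 = 186
B: 255-154 = 101
= RGB(172, 186, 101)


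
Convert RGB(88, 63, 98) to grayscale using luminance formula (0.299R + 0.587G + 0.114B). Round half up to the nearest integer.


Gray = 0.299×R + 0.587×G + 0.114×B
Gray = 0.299×88 + 0.587×63 + 0.114×98
Gray = 26.312 + 36.981 + 11.172
Gray = 74.465 → round half up → 74
Gray = 74


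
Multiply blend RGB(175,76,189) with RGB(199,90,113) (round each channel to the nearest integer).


Multiply: C = A×B/255, rounded to nearest integer
R: 175×199/255 = 34825/255 ≈ 136.569 → 137
G: 76×90/255 = 6840/255 ≈ 26.824 → 27
B: 189×113/255 = 21357/255 ≈ 83.753 → 84
= RGB(137, 27, 84)


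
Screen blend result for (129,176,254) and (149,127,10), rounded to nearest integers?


Screen: C = 255 - (255-A)×(255-B)/255, rounded to nearest integer
R: 255 - (255-129)×(255-149)/255 = 255 - 13356/255 ≈ 255 - 52.376 = 202.624 → 203
G: 255 - (255-176)×(255-127)/255 = 255 - 10112/255 ≈ 255 - 39.655 = 215.345 → 215
B: 255 - (255-254)×(255-10)/255 = 255 - 245/255 ≈ 255 - 0.961 = 254.039 → 254
= RGB(203, 215, 254)


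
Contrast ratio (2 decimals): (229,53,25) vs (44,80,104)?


Linearize each sRGB channel c=v/255: c/12.92 if c ≤ 0.04045 else ((c+0.055)/1.055)^2.4
L = 0.2126×R_lin + 0.7152×G_lin + 0.0722×B_lin
Color 1 (229,53,25):
  R=229: 229/255≈0.8980 > 0.04045 → ((0.8980+0.055)/1.055)^2.4 ≈ 0.78354
  G=53: 53/255≈0.2078 > 0.04045 → ((0.2078+0.055)/1.055)^2.4 ≈ 0.03560
  B=25: 25/255≈0.0980 > 0.04045 → ((0.0980+0.055)/1.055)^2.4 ≈ 0.00972
  L1 = 0.2126×0.78354 + 0.7152×0.03560 + 0.0722×0.00972 ≈ 0.19274
Color 2 (44,80,104):
  R=44: 44/255≈0.1725 > 0.04045 → ((0.1725+0.055)/1.055)^2.4 ≈ 0.02519
  G=80: 80/255≈0.3137 > 0.04045 → ((0.3137+0.055)/1.055)^2.4 ≈ 0.08022
  B=104: 104/255≈0.4078 > 0.04045 → ((0.4078+0.055)/1.055)^2.4 ≈ 0.13843
  L2 = 0.2126×0.02519 + 0.7152×0.08022 + 0.0722×0.13843 ≈ 0.07272
Lighter = 0.19274, Darker = 0.07272
Ratio = (L_lighter + 0.05) / (L_darker + 0.05)
Ratio = (0.19274 + 0.05) / (0.07272 + 0.05) = 0.24274 / 0.12272 ≈ 1.9780
Ratio ≈ 1.98:1


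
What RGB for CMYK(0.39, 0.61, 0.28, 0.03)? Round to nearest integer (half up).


R = 255 × (1-C) × (1-K) = 255 × 0.61 × 0.97 = 150.8835 → 151
G = 255 × (1-M) × (1-K) = 255 × 0.39 × 0.97 = 96.4665 → 96
B = 255 × (1-Y) × (1-K) = 255 × 0.72 × 0.97 = 178.092 → 178
= RGB(151, 96, 178)


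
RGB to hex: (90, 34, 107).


R = 90 → 5A (hex)
G = 34 → 22 (hex)
B = 107 → 6B (hex)
Hex = #5A226B


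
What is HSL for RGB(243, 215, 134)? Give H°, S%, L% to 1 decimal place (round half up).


Normalize: R'=243/255≈0.9529, G'=215/255≈0.8431, B'=134/255≈0.5255
Max=243/255, Min=134/255, Δ=Max-Min=109/255
L = (Max+Min)/2 = (243+134)/510 = 377/510 = 0.73921… → L = 73.9%
L > 0.5 → S = Δ/(2-Max-Min) = 109/(510-243-134) = 109/133 = 0.81954… → S = 82.0%
(the 1/255 factors cancel in S and H, so raw channel differences can be used)
Max is R' → H = 60 × (((G-B)/Δ) mod 6) = 60 × (((215-134)/109) mod 6)
  81/109 = 0.7431…
  H = 60 × 0.7431… = 44.587…° → H = 44.6°
= HSL(44.6°, 82.0%, 73.9%)


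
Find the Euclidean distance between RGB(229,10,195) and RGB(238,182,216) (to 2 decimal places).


d = √[(R₁-R₂)² + (G₁-G₂)² + (B₁-B₂)²]
d = √[(229-238)² + (10-182)² + (195-216)²]
d = √[81 + 29584 + 441]
d = √30106
d ≈ 173.51


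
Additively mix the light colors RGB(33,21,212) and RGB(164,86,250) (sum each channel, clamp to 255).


Additive: each channel = min(255, C₁+C₂)
R: 33+164 = 197 → 197
G: 21+86 = 107 → 107
B: 212+250 = 462 → 255
= RGB(197, 107, 255)


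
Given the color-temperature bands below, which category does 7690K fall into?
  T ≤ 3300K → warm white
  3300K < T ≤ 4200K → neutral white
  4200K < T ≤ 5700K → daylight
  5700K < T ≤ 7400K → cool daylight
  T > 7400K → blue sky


Temperature: 7690K
7690K > 7400K → blue sky
Classification: blue sky


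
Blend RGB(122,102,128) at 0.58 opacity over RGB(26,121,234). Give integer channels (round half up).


C = α×F + (1-α)×B, with 1-α = 0.42
R: 0.58×122 + 0.42×26 = 70.76 + 10.92 = 81.68 → 82
G: 0.58×102 + 0.42×121 = 59.16 + 50.82 = 109.98 → 110
B: 0.58×128 + 0.42×234 = 74.24 + 98.28 = 172.52 → 173
= RGB(82, 110, 173)


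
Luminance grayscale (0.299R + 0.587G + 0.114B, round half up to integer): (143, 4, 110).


Gray = 0.299×R + 0.587×G + 0.114×B
Gray = 0.299×143 + 0.587×4 + 0.114×110
Gray = 42.757 + 2.348 + 12.540
Gray = 57.645 → round half up → 58
Gray = 58


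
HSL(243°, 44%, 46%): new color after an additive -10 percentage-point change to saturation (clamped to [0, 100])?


Original S = 44%
Adjustment = -10 percentage points
New S = 44 + (-10) = 34
Clamp to [0, 100] → 34
= HSL(243°, 34%, 46%)


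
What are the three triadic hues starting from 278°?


Triadic: equally spaced at 120° intervals
H1 = 278°
H2 = (278 + 120) mod 360 = 38°
H3 = (278 + 240) mod 360 = 158°
Triadic = 278°, 38°, 158°


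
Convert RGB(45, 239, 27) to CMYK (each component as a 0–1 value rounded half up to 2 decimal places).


R'=45/255≈0.1765, G'=239/255≈0.9373, B'=27/255≈0.1059
K = 1 - max(R',G',B') = 1 - 239/255 = 16/255 = 0.06274… → 0.06
(1-R'-K)/(1-K) simplifies to (max-R)/max with max = 239:
C = (239-45)/239 = 194/239 = 0.81171… → 0.81
M = (239-239)/239 = 0/239 = 0 → 0.00
Y = (239-27)/239 = 212/239 = 0.88702… → 0.89
= CMYK(0.81, 0.00, 0.89, 0.06)


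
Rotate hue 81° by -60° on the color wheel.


New hue = (H + rotation) mod 360
New hue = (81 -60) mod 360
= 21 mod 360
= 21°


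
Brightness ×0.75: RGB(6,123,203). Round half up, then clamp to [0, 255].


Multiply each channel by 0.75, round half up, clamp to [0, 255]
R: 6×0.75 = 4.5 → round → 5
G: 123×0.75 = 92.25 → round → 92
B: 203×0.75 = 152.25 → round → 152
= RGB(5, 92, 152)


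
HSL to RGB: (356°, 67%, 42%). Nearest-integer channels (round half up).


H=356°, S=0.67, L=0.42
C = (1-|2L-1|)×S = (1-|-0.16|)×0.67 = 0.5628
H' = H/60 = 356/60 ≈ 5.9333; X = C×(1-|H' mod 2 - 1|) = 0.03752
m = L - C/2 = 0.42 - 0.2814 = 0.1386
Sector ⌊H'⌋ = 5 → (R',G',B') = (0.5628, 0.0, 0.03752)
RGB = ((R'+m)×255, (G'+m)×255, (B'+m)×255) = (178.857, 35.343, 44.9106)
Round half up → RGB(179, 35, 45)


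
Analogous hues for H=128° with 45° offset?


Base hue: 128°
Left analog: (128 - 45) mod 360 = 83°
Right analog: (128 + 45) mod 360 = 173°
Analogous hues = 83° and 173°


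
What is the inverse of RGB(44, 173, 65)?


Invert: (255-R, 255-G, 255-B)
R: 255-44 = 211
G: 255-173 = 82
B: 255-65 = 190
= RGB(211, 82, 190)


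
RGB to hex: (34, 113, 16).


R = 34 → 22 (hex)
G = 113 → 71 (hex)
B = 16 → 10 (hex)
Hex = #227110


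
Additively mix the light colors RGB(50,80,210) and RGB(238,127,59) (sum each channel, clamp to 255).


Additive: each channel = min(255, C₁+C₂)
R: 50+238 = 288 → 255
G: 80+127 = 207 → 207
B: 210+59 = 269 → 255
= RGB(255, 207, 255)


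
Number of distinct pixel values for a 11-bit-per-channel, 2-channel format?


Total bits = 11 bits/channel × 2 channels = 22 bits
Distinct pixel values = 2^22
= 4,194,304 pixel values


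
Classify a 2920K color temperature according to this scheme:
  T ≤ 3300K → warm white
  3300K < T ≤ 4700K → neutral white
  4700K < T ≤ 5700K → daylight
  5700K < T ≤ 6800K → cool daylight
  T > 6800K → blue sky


Temperature: 2920K
2920K ≤ 3300K → warm white
Classification: warm white


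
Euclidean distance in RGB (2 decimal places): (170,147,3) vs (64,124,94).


d = √[(R₁-R₂)² + (G₁-G₂)² + (B₁-B₂)²]
d = √[(170-64)² + (147-124)² + (3-94)²]
d = √[11236 + 529 + 8281]
d = √20046
d ≈ 141.58


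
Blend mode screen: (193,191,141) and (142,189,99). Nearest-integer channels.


Screen: C = 255 - (255-A)×(255-B)/255, rounded to nearest integer
R: 255 - (255-193)×(255-142)/255 = 255 - 7006/255 ≈ 255 - 27.475 = 227.525 → 228
G: 255 - (255-191)×(255-189)/255 = 255 - 4224/255 ≈ 255 - 16.565 = 238.435 → 238
B: 255 - (255-141)×(255-99)/255 = 255 - 17784/255 ≈ 255 - 69.741 = 185.259 → 185
= RGB(228, 238, 185)


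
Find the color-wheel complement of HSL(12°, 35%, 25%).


Complement = opposite side of color wheel = hue + 180°
H' = (12 + 180) mod 360 = 192°
S and L unchanged.
= HSL(192°, 35%, 25%)


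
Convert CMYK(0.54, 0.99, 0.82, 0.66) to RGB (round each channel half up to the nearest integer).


R = 255 × (1-C) × (1-K) = 255 × 0.46 × 0.34 = 39.882 → 40
G = 255 × (1-M) × (1-K) = 255 × 0.01 × 0.34 = 0.867 → 1
B = 255 × (1-Y) × (1-K) = 255 × 0.18 × 0.34 = 15.606 → 16
= RGB(40, 1, 16)


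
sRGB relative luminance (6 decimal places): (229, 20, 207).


Linearize each channel (sRGB transfer function): c = v/255; c_lin = c/12.92 if c ≤ 0.04045, else ((c+0.055)/1.055)^2.4
  R: 229/255 ≈ 0.898039 > 0.04045 → ((0.898039+0.055)/1.055)^2.4 ≈ 0.783538
  G: 20/255 ≈ 0.078431 > 0.04045 → ((0.078431+0.055)/1.055)^2.4 ≈ 0.006995
  B: 207/255 ≈ 0.811765 > 0.04045 → ((0.811765+0.055)/1.055)^2.4 ≈ 0.623960
R_lin = 0.783538, G_lin = 0.006995, B_lin = 0.623960
L = 0.2126×R + 0.7152×G + 0.0722×B
L = 0.2126×0.783538 + 0.7152×0.006995 + 0.0722×0.623960
L ≈ 0.216633


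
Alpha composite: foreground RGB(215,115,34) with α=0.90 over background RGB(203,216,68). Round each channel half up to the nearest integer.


C = α×F + (1-α)×B, with 1-α = 0.10
R: 0.90×215 + 0.10×203 = 193.50 + 20.30 = 213.80 → 214
G: 0.90×115 + 0.10×216 = 103.50 + 21.60 = 125.10 → 125
B: 0.90×34 + 0.10×68 = 30.60 + 6.80 = 37.40 → 37
= RGB(214, 125, 37)


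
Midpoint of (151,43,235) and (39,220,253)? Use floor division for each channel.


Midpoint: each channel = ⌊(C₁+C₂)/2⌋
R: ⌊(151+39)/2⌋ = 95
G: ⌊(43+220)/2⌋ = 131
B: ⌊(235+253)/2⌋ = 244
= RGB(95, 131, 244)


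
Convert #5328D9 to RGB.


53 → 83 (R)
28 → 40 (G)
D9 → 217 (B)
= RGB(83, 40, 217)


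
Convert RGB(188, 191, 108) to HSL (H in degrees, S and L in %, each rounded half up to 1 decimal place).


Normalize: R'=188/255≈0.7373, G'=191/255≈0.7490, B'=108/255≈0.4235
Max=191/255, Min=108/255, Δ=Max-Min=83/255
L = (Max+Min)/2 = (191+108)/510 = 299/510 = 0.58627… → L = 58.6%
L > 0.5 → S = Δ/(2-Max-Min) = 83/(510-191-108) = 83/211 = 0.39336… → S = 39.3%
(the 1/255 factors cancel in S and H, so raw channel differences can be used)
Max is G' → H = 60 × ((B-R)/Δ + 2) = 60 × ((108-188)/83 + 2)
  -80/83 + 2 = -0.9638… + 2 = 1.0361…
  H = 60 × 1.0361… = 62.168…° → H = 62.2°
= HSL(62.2°, 39.3%, 58.6%)


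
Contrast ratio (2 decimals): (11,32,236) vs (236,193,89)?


Linearize each sRGB channel c=v/255: c/12.92 if c ≤ 0.04045 else ((c+0.055)/1.055)^2.4
L = 0.2126×R_lin + 0.7152×G_lin + 0.0722×B_lin
Color 1 (11,32,236):
  R=11: 11/255≈0.0431 > 0.04045 → ((0.0431+0.055)/1.055)^2.4 ≈ 0.00335
  G=32: 32/255≈0.1255 > 0.04045 → ((0.1255+0.055)/1.055)^2.4 ≈ 0.01444
  B=236: 236/255≈0.9255 > 0.04045 → ((0.9255+0.055)/1.055)^2.4 ≈ 0.83880
  L1 = 0.2126×0.00335 + 0.7152×0.01444 + 0.0722×0.83880 ≈ 0.07160
Color 2 (236,193,89):
  R=236: 236/255≈0.9255 > 0.04045 → ((0.9255+0.055)/1.055)^2.4 ≈ 0.83880
  G=193: 193/255≈0.7569 > 0.04045 → ((0.7569+0.055)/1.055)^2.4 ≈ 0.53328
  B=89: 89/255≈0.3490 > 0.04045 → ((0.3490+0.055)/1.055)^2.4 ≈ 0.09990
  L2 = 0.2126×0.83880 + 0.7152×0.53328 + 0.0722×0.09990 ≈ 0.56694
Lighter = 0.56694, Darker = 0.07160
Ratio = (L_lighter + 0.05) / (L_darker + 0.05)
Ratio = (0.56694 + 0.05) / (0.07160 + 0.05) = 0.61694 / 0.12160 ≈ 5.0734
Ratio ≈ 5.07:1


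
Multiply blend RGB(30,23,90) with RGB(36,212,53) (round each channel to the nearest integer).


Multiply: C = A×B/255, rounded to nearest integer
R: 30×36/255 = 1080/255 ≈ 4.235 → 4
G: 23×212/255 = 4876/255 ≈ 19.122 → 19
B: 90×53/255 = 4770/255 ≈ 18.706 → 19
= RGB(4, 19, 19)


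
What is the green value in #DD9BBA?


Color: #DD9BBA
R = DD = 221
G = 9B = 155
B = BA = 186
Green = 155


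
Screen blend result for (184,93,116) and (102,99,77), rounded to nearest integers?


Screen: C = 255 - (255-A)×(255-B)/255, rounded to nearest integer
R: 255 - (255-184)×(255-102)/255 = 255 - 10863/255 ≈ 255 - 42.600 = 212.400 → 212
G: 255 - (255-93)×(255-99)/255 = 255 - 25272/255 ≈ 255 - 99.106 = 155.894 → 156
B: 255 - (255-116)×(255-77)/255 = 255 - 24742/255 ≈ 255 - 97.027 = 157.973 → 158
= RGB(212, 156, 158)


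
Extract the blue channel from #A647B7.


Color: #A647B7
R = A6 = 166
G = 47 = 71
B = B7 = 183
Blue = 183


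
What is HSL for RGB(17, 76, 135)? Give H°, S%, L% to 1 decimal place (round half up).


Normalize: R'=17/255≈0.0667, G'=76/255≈0.2980, B'=135/255≈0.5294
Max=135/255, Min=17/255, Δ=Max-Min=118/255
L = (Max+Min)/2 = (135+17)/510 = 152/510 = 0.29803… → L = 29.8%
L ≤ 0.5 → S = Δ/(Max+Min) = 118/(135+17) = 118/152 = 0.77631… → S = 77.6%
(the 1/255 factors cancel in S and H, so raw channel differences can be used)
Max is B' → H = 60 × ((R-G)/Δ + 4) = 60 × ((17-76)/118 + 4)
  -59/118 + 4 = -0.5 + 4 = 3.5
  H = 60 × 3.5 = 210° → H = 210.0°
= HSL(210.0°, 77.6%, 29.8%)


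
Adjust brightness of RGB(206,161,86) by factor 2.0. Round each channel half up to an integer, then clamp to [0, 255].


Multiply each channel by 2.0, round half up, clamp to [0, 255]
R: 206×2.0 = 412 → clamp → 255
G: 161×2.0 = 322 → clamp → 255
B: 86×2.0 = 172
= RGB(255, 255, 172)


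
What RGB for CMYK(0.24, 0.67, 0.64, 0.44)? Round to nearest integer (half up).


R = 255 × (1-C) × (1-K) = 255 × 0.76 × 0.56 = 108.528 → 109
G = 255 × (1-M) × (1-K) = 255 × 0.33 × 0.56 = 47.124 → 47
B = 255 × (1-Y) × (1-K) = 255 × 0.36 × 0.56 = 51.408 → 51
= RGB(109, 47, 51)


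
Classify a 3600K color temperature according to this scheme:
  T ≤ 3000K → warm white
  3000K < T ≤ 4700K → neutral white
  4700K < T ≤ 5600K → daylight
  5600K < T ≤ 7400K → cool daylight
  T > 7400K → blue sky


Temperature: 3600K
3000K < 3600K ≤ 4700K → neutral white
Classification: neutral white


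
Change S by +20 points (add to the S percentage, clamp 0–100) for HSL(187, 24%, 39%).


Original S = 24%
Adjustment = +20 percentage points
New S = 24 + (20) = 44
Clamp to [0, 100] → 44
= HSL(187°, 44%, 39%)


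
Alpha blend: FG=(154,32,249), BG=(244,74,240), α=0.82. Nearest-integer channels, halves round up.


C = α×F + (1-α)×B, with 1-α = 0.18
R: 0.82×154 + 0.18×244 = 126.28 + 43.92 = 170.20 → 170
G: 0.82×32 + 0.18×74 = 26.24 + 13.32 = 39.56 → 40
B: 0.82×249 + 0.18×240 = 204.18 + 43.20 = 247.38 → 247
= RGB(170, 40, 247)


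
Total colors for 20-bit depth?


Colors = 2^bits = 2^20
= 1,048,576 colors


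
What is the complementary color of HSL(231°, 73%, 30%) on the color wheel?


Complement = opposite side of color wheel = hue + 180°
H' = (231 + 180) mod 360 = 51°
S and L unchanged.
= HSL(51°, 73%, 30%)


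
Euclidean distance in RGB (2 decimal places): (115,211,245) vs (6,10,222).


d = √[(R₁-R₂)² + (G₁-G₂)² + (B₁-B₂)²]
d = √[(115-6)² + (211-10)² + (245-222)²]
d = √[11881 + 40401 + 529]
d = √52811
d ≈ 229.81


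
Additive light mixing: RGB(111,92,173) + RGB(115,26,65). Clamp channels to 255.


Additive: each channel = min(255, C₁+C₂)
R: 111+115 = 226 → 226
G: 92+26 = 118 → 118
B: 173+65 = 238 → 238
= RGB(226, 118, 238)


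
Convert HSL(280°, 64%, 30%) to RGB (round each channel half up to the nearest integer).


H=280°, S=0.64, L=0.30
C = (1-|2L-1|)×S = (1-|-0.40|)×0.64 = 0.384
H' = H/60 = 280/60 ≈ 4.6667; X = C×(1-|H' mod 2 - 1|) = 0.256
m = L - C/2 = 0.30 - 0.192 = 0.108
Sector ⌊H'⌋ = 4 → (R',G',B') = (0.256, 0.0, 0.384)
RGB = ((R'+m)×255, (G'+m)×255, (B'+m)×255) = (92.82, 27.54, 125.46)
Round half up → RGB(93, 28, 125)


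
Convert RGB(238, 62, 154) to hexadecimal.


R = 238 → EE (hex)
G = 62 → 3E (hex)
B = 154 → 9A (hex)
Hex = #EE3E9A


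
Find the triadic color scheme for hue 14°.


Triadic: equally spaced at 120° intervals
H1 = 14°
H2 = (14 + 120) mod 360 = 134°
H3 = (14 + 240) mod 360 = 254°
Triadic = 14°, 134°, 254°


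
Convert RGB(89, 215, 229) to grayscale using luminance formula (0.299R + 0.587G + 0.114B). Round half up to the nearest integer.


Gray = 0.299×R + 0.587×G + 0.114×B
Gray = 0.299×89 + 0.587×215 + 0.114×229
Gray = 26.611 + 126.205 + 26.106
Gray = 178.922 → round half up → 179
Gray = 179


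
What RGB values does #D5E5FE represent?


D5 → 213 (R)
E5 → 229 (G)
FE → 254 (B)
= RGB(213, 229, 254)


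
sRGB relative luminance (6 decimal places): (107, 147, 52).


Linearize each channel (sRGB transfer function): c = v/255; c_lin = c/12.92 if c ≤ 0.04045, else ((c+0.055)/1.055)^2.4
  R: 107/255 ≈ 0.419608 > 0.04045 → ((0.419608+0.055)/1.055)^2.4 ≈ 0.147027
  G: 147/255 ≈ 0.576471 > 0.04045 → ((0.576471+0.055)/1.055)^2.4 ≈ 0.291771
  B: 52/255 ≈ 0.203922 > 0.04045 → ((0.203922+0.055)/1.055)^2.4 ≈ 0.034340
R_lin = 0.147027, G_lin = 0.291771, B_lin = 0.034340
L = 0.2126×R + 0.7152×G + 0.0722×B
L = 0.2126×0.147027 + 0.7152×0.291771 + 0.0722×0.034340
L ≈ 0.242412


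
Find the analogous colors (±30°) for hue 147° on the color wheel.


Base hue: 147°
Left analog: (147 - 30) mod 360 = 117°
Right analog: (147 + 30) mod 360 = 177°
Analogous hues = 117° and 177°


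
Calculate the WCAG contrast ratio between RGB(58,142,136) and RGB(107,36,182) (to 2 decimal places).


Linearize each sRGB channel c=v/255: c/12.92 if c ≤ 0.04045 else ((c+0.055)/1.055)^2.4
L = 0.2126×R_lin + 0.7152×G_lin + 0.0722×B_lin
Color 1 (58,142,136):
  R=58: 58/255≈0.2275 > 0.04045 → ((0.2275+0.055)/1.055)^2.4 ≈ 0.04231
  G=142: 142/255≈0.5569 > 0.04045 → ((0.5569+0.055)/1.055)^2.4 ≈ 0.27050
  B=136: 136/255≈0.5333 > 0.04045 → ((0.5333+0.055)/1.055)^2.4 ≈ 0.24620
  L1 = 0.2126×0.04231 + 0.7152×0.27050 + 0.0722×0.24620 ≈ 0.22023
Color 2 (107,36,182):
  R=107: 107/255≈0.4196 > 0.04045 → ((0.4196+0.055)/1.055)^2.4 ≈ 0.14703
  G=36: 36/255≈0.1412 > 0.04045 → ((0.1412+0.055)/1.055)^2.4 ≈ 0.01764
  B=182: 182/255≈0.7137 > 0.04045 → ((0.7137+0.055)/1.055)^2.4 ≈ 0.46778
  L2 = 0.2126×0.14703 + 0.7152×0.01764 + 0.0722×0.46778 ≈ 0.07765
Lighter = 0.22023, Darker = 0.07765
Ratio = (L_lighter + 0.05) / (L_darker + 0.05)
Ratio = (0.22023 + 0.05) / (0.07765 + 0.05) = 0.27023 / 0.12765 ≈ 2.1170
Ratio ≈ 2.12:1


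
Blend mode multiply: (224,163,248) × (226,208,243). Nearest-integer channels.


Multiply: C = A×B/255, rounded to nearest integer
R: 224×226/255 = 50624/255 ≈ 198.525 → 199
G: 163×208/255 = 33904/255 ≈ 132.957 → 133
B: 248×243/255 = 60264/255 ≈ 236.329 → 236
= RGB(199, 133, 236)


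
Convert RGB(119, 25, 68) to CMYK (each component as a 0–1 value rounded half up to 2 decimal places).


R'=119/255≈0.4667, G'=25/255≈0.0980, B'=68/255≈0.2667
K = 1 - max(R',G',B') = 1 - 119/255 = 136/255 = 0.53333… → 0.53
(1-R'-K)/(1-K) simplifies to (max-R)/max with max = 119:
C = (119-119)/119 = 0/119 = 0 → 0.00
M = (119-25)/119 = 94/119 = 0.78991… → 0.79
Y = (119-68)/119 = 51/119 = 0.42857… → 0.43
= CMYK(0.00, 0.79, 0.43, 0.53)


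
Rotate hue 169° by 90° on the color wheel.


New hue = (H + rotation) mod 360
New hue = (169 + 90) mod 360
= 259 mod 360
= 259°


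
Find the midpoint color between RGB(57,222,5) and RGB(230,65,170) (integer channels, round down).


Midpoint: each channel = ⌊(C₁+C₂)/2⌋
R: ⌊(57+230)/2⌋ = 143
G: ⌊(222+65)/2⌋ = 143
B: ⌊(5+170)/2⌋ = 87
= RGB(143, 143, 87)


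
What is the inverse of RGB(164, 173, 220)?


Invert: (255-R, 255-G, 255-B)
R: 255-164 = 91
G: 255-173 = 82
B: 255-220 = 35
= RGB(91, 82, 35)


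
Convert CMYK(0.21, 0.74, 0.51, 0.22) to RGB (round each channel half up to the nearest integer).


R = 255 × (1-C) × (1-K) = 255 × 0.79 × 0.78 = 157.131 → 157
G = 255 × (1-M) × (1-K) = 255 × 0.26 × 0.78 = 51.714 → 52
B = 255 × (1-Y) × (1-K) = 255 × 0.49 × 0.78 = 97.461 → 97
= RGB(157, 52, 97)


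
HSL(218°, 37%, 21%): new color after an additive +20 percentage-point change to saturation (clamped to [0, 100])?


Original S = 37%
Adjustment = +20 percentage points
New S = 37 + (20) = 57
Clamp to [0, 100] → 57
= HSL(218°, 57%, 21%)


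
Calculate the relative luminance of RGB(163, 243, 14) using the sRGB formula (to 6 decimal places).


Linearize each channel (sRGB transfer function): c = v/255; c_lin = c/12.92 if c ≤ 0.04045, else ((c+0.055)/1.055)^2.4
  R: 163/255 ≈ 0.639216 > 0.04045 → ((0.639216+0.055)/1.055)^2.4 ≈ 0.366253
  G: 243/255 ≈ 0.952941 > 0.04045 → ((0.952941+0.055)/1.055)^2.4 ≈ 0.896269
  B: 14/255 ≈ 0.054902 > 0.04045 → ((0.054902+0.055)/1.055)^2.4 ≈ 0.004391
R_lin = 0.366253, G_lin = 0.896269, B_lin = 0.004391
L = 0.2126×R + 0.7152×G + 0.0722×B
L = 0.2126×0.366253 + 0.7152×0.896269 + 0.0722×0.004391
L ≈ 0.719194


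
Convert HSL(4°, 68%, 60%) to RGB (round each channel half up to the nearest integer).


H=4°, S=0.68, L=0.60
C = (1-|2L-1|)×S = (1-|0.20|)×0.68 = 0.544
H' = H/60 = 4/60 ≈ 0.0667; X = C×(1-|H' mod 2 - 1|) ≈ 0.0363
m = L - C/2 = 0.60 - 0.272 = 0.328
Sector ⌊H'⌋ = 0 → (R',G',B') = (0.544, ≈0.0363, 0.0)
RGB = ((R'+m)×255, (G'+m)×255, (B'+m)×255) = (222.36, 92.888, 83.64)
Round half up → RGB(222, 93, 84)
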